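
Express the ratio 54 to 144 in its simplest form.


GCD(54, 144) = 18
54/18 : 144/18
= 3:8

3:8


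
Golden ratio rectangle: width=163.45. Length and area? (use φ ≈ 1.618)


φ = (1 + √5) / 2 ≈ 1.618
Length = width × φ = 163.45 × 1.618 = 264.4621
≈ 264.46
Area = width × length = 163.45 × 264.4621 = 43226.330245 ≈ 43226.33
= Length: 264.46, Area: 43226.33

Length: 264.46, Area: 43226.33


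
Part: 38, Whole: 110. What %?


Percentage = (part / whole) × 100
= (38 / 110) × 100
≈ 34.55%

34.55%


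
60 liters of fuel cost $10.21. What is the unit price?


Unit rate = total / quantity
= 10.21 / 60
= $0.17 per unit

$0.17 per unit


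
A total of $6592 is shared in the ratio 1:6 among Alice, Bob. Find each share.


Total parts = 1 + 6 = 7
Alice: 6592 × 1/7 = 941.71
Bob: 6592 × 6/7 = 5650.29
= Alice: $941.71, Bob: $5650.29

Alice: $941.71, Bob: $5650.29


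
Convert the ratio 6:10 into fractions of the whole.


Total parts = 6 + 10 = 16
First part: 6/16 = 3/8
Second part: 10/16 = 5/8
= 3/8 and 5/8

3/8 and 5/8


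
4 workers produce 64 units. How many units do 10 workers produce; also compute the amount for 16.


Direct proportion: y/x = constant
k = 64/4 = 16.0000
y at x=10: k × 10 = 64 × 10 / 4 = 640/4 = 160.00
y at x=16: k × 16 = 64 × 16 / 4 = 1024/4 = 256.00
= 160.00 and 256.00

160.00 and 256.00


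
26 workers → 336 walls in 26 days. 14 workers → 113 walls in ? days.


Days ∝ work / workers, so d₂ = d₁ × (m₁/m₂) × (w₂/w₁)
Workers factor (inverse): 26/14 ≈ 1.8571
Work factor (direct): 113/336 ≈ 0.3363
d₂ = 26 × 26/14 × 113/336 = (26 × 26 × 113) / (14 × 336) = 76388/4704
≈ 16.24 days

16.24 days


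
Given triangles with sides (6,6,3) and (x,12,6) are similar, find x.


Scale factor = 12/6 = 2
Missing side = 6 × 2
= 12.0

12.0


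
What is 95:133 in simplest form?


GCD(95, 133) = 19
95/19 : 133/19
= 5:7

5:7


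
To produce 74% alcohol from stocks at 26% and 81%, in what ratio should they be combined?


Let x parts of 26% mix with y parts of 81%.
26x + 81y = 74(x + y)
26x + 81y = 74x + 74y
x(26 - 74) = y(74 - 81)
x/y = (81 - 74)/(74 - 26) = 7/48
Simplify: 7:48
= 7:48

7:48


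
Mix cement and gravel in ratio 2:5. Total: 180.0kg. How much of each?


Total parts = 2 + 5 = 7
cement: 180.0 × 2/7 = 51.4kg
gravel: 180.0 × 5/7 = 128.6kg
= 51.4kg and 128.6kg

51.4kg and 128.6kg


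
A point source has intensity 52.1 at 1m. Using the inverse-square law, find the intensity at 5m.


I₁d₁² = I₂d₂²
I₂ = I₁ × (d₁/d₂)²
= 52.1 × (1/5)²
= 52.1 × 1/25
= 52.1/25
= 2.0840

2.0840


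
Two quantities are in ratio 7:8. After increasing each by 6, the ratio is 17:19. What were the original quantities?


Let A = 7k, B = 8k.
(7k + 6) / (8k + 6) = 17/19
Cross-multiply: 19(7k + 6) = 17(8k + 6)
133k + 114 = 136k + 102
133k - 136k = 102 - 114
-3k = -12
k = -12/-3 = 4
A = 7×4 = 28, B = 8×4 = 32
= A = 28, B = 32

A = 28, B = 32


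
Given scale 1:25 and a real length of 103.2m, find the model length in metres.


Model size = real / scale
= 103.2 / 25
= 4.1280 m

4.1280 m


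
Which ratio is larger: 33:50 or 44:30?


33/50 = 0.6600
44/30 = 1.4667
0.6600 < 1.4667, so 33:50 is less
= 44:30

44:30


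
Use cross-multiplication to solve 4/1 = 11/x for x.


Cross multiply: 4 × x = 1 × 11
4x = 11
x = 11 / 4
= 2.75

2.75


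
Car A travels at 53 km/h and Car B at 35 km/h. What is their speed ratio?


Ratio = 53:35
GCD = 1
Simplified = 53:35
Time ratio (same distance) = 35:53
Speed ratio = 53:35

53:35


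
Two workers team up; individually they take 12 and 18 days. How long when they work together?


Rate of A = 1/12 per day
Rate of B = 1/18 per day
Combined rate = 1/12 + 1/18 = 30/216 ≈ 0.1389 per day
Days = 1 / combined rate = 216/30
= 7.20 days

7.20 days


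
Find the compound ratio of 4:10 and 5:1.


Compound ratio = (4×5) : (10×1)
= 20:10
GCD = 10
= 2:1

2:1


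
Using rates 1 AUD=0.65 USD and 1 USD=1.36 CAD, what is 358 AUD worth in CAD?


Step 1: 358 AUD × 0.65 = 232.70 USD
Step 2: 232.70 USD × 1.36 = 316.47 CAD
Implied rate AUD→CAD = 0.65 × 1.36 = 0.8840
= 316.47 CAD

316.47 CAD


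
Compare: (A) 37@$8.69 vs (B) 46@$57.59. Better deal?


Deal A: $8.69/37 = $0.2349/unit
Deal B: $57.59/46 = $1.2520/unit
A is cheaper per unit
= Deal A

Deal A


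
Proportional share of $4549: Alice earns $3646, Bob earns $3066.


Total income = 3646 + 3066 = $6712
Alice: $4549 × 3646/6712 = $2471.04
Bob: $4549 × 3066/6712 = $2077.96
= Alice: $2471.04, Bob: $2077.96

Alice: $2471.04, Bob: $2077.96


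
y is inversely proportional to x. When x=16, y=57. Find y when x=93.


Inverse proportion: x × y = constant
k = 16 × 57 = 912
y₂ = k / 93 = 912 / 93
= 9.81

9.81


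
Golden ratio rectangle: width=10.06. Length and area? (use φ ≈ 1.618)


φ = (1 + √5) / 2 ≈ 1.618
Length = width × φ = 10.06 × 1.618 = 16.27708
≈ 16.28
Area = width × length = 10.06 × 16.27708 = 163.7474248 ≈ 163.75
= Length: 16.28, Area: 163.75

Length: 16.28, Area: 163.75


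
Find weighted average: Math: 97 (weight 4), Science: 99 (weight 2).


Numerator = 97×4 + 99×2
= 388 + 198
= 586
Total weight = 6
Weighted avg = 586/6
= 97.67

97.67


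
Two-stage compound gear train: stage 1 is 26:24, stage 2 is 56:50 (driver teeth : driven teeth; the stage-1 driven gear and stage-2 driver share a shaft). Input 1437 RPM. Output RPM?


Stage 1: RPM_B = RPM_A × t_A/t_B = 1437 × 26/24 = 37362/24 = 1556.75
B and C share a shaft → RPM_C = RPM_B
Stage 2: RPM_D = RPM_C × t_C/t_D = RPM_A × (t_A×t_C)/(t_B×t_D)
Overall ratio = (26×56)/(24×50) = 1456/1200
RPM_D = 1437 × 1456/1200 = 2092272/1200
= 1743.56 RPM

1743.56 RPM


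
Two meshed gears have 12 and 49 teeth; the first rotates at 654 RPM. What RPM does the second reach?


Gear ratio = 12:49 = 12:49
RPM_B = RPM_A × (teeth_A / teeth_B)
= 654 × (12/49)
= 160.2 RPM

160.2 RPM


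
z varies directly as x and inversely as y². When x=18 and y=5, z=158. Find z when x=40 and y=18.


z = k·x/y²
Solve for k using the known point: k = z·y²/x = 158×25/18 = 3950/18 ≈ 219.4444
Now evaluate at x=40, y=18:
z = k × 40 / 324 = (3950 × 40) / (18 × 324) = 158000/5832
≈ 27.0919

27.0919


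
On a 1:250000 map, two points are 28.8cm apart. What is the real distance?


Real distance = map distance × scale
= 28.8cm × 250000
= 7200000 cm = 72000.0 m
= 72.000 km

72.000 km


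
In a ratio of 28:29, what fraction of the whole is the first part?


Total parts = 28 + 29 = 57
First part: 28/57 = 28/57
= 28/57

28/57


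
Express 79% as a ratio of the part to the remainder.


79% means 79 parts out of 100; remainder = 21
Part : remainder = 79:21
GCD = 1
= 79:21

79:21


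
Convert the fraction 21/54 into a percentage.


Percentage = (part / whole) × 100
= (21 / 54) × 100
≈ 38.89%

38.89%


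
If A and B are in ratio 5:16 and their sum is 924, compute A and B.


Let A = 5k, B = 16k.
5k + 16k = 924
21k = 924 → k = 924/21 = 44
A = 5×44 = 220, B = 16×44 = 704
= A = 220, B = 704

A = 220, B = 704


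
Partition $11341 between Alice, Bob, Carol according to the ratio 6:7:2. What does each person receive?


Total parts = 6 + 7 + 2 = 15
Alice: 11341 × 6/15 = 4536.40
Bob: 11341 × 7/15 = 5292.47
Carol: 11341 × 2/15 = 1512.13
= Alice: $4536.40, Bob: $5292.47, Carol: $1512.13

Alice: $4536.40, Bob: $5292.47, Carol: $1512.13


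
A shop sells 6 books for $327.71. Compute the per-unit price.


Unit rate = total / quantity
= 327.71 / 6
= $54.62 per unit

$54.62 per unit


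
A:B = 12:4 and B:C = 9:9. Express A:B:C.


Match B: multiply A:B by 9 → 108:36
Multiply B:C by 4 → 36:36
Combined: 108:36:36
GCD = 36
= 3:1:1

3:1:1


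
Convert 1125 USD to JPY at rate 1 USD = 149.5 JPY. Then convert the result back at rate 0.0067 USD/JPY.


Amount × rate = 1125 × 149.5 = 168187.50 JPY
Round-trip: 168187.50 × 0.0067 = 1126.86 USD
= 168187.50 JPY, then 1126.86 USD

168187.50 JPY, then 1126.86 USD


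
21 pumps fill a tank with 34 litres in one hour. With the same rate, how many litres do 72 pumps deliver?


Direct proportion: y/x = constant
k = 34/21 ≈ 1.6190
y₂ = k × 72 = 34 × 72 / 21 = 2448/21
≈ 116.57

116.57


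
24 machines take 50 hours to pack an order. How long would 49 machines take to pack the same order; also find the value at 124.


Inverse proportion: x × y = constant
k = 24 × 50 = 1200
At x=49: k/49 = 24.49
At x=124: k/124 = 9.68
= 24.49 and 9.68

24.49 and 9.68


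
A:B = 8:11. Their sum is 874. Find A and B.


Let A = 8k, B = 11k.
8k + 11k = 874
19k = 874 → k = 874/19 = 46
A = 8×46 = 368, B = 11×46 = 506
= A = 368, B = 506

A = 368, B = 506


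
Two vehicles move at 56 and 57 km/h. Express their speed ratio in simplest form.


Ratio = 56:57
GCD = 1
Simplified = 56:57
Time ratio (same distance) = 57:56
Speed ratio = 56:57

56:57


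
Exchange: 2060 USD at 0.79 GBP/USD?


Amount × rate = 2060 × 0.79
= 1627.40 GBP

1627.40 GBP


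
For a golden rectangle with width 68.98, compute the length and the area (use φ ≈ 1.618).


φ = (1 + √5) / 2 ≈ 1.618
Length = width × φ = 68.98 × 1.618 = 111.60964
≈ 111.61
Area = width × length = 68.98 × 111.60964 = 7698.8329672 ≈ 7698.83
= Length: 111.61, Area: 7698.83

Length: 111.61, Area: 7698.83


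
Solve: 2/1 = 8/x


Cross multiply: 2 × x = 1 × 8
2x = 8
x = 8 / 2
= 4.00

4.00


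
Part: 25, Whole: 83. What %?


Percentage = (part / whole) × 100
= (25 / 83) × 100
≈ 30.12%

30.12%


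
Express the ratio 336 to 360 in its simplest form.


GCD(336, 360) = 24
336/24 : 360/24
= 14:15

14:15


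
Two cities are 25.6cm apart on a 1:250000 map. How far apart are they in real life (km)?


Real distance = map distance × scale
= 25.6cm × 250000
= 6400000 cm = 64000.0 m
= 64.000 km

64.000 km


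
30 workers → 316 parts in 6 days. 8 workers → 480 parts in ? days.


Days ∝ work / workers, so d₂ = d₁ × (m₁/m₂) × (w₂/w₁)
Workers factor (inverse): 30/8 = 3.7500
Work factor (direct): 480/316 ≈ 1.5190
d₂ = 6 × 30/8 × 480/316 = (6 × 30 × 480) / (8 × 316) = 86400/2528
≈ 34.18 days

34.18 days


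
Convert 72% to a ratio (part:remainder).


72% means 72 parts out of 100; remainder = 28
Part : remainder = 72:28
GCD = 4
= 18:7

18:7


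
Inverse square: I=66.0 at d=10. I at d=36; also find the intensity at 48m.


I₁d₁² = I₂d₂²
I at 36m = 66.0 × (10/36)² = 66.0 × 100/1296 = 6600/1296 ≈ 5.0926
I at 48m = 66.0 × (10/48)² = 66.0 × 100/2304 = 6600/2304 ≈ 2.8646
= 5.0926 and 2.8646

5.0926 and 2.8646


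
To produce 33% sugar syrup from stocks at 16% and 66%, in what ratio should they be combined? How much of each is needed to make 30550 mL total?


Let x parts of 16% mix with y parts of 66%.
16x + 66y = 33(x + y)
16x + 66y = 33x + 33y
x(16 - 33) = y(33 - 66)
x/y = (66 - 33)/(33 - 16) = 33/17
Simplify: 33:17
Total parts = 50; one part = 30550/50 = 611.00 mL
16% solution: 33×611.00 = 20163.00 mL
66% solution: 17×611.00 = 10387.00 mL
= ratio 33:17; 20163.00 mL and 10387.00 mL

ratio 33:17; 20163.00 mL and 10387.00 mL


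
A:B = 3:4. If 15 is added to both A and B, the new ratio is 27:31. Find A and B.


Let A = 3k, B = 4k.
(3k + 15) / (4k + 15) = 27/31
Cross-multiply: 31(3k + 15) = 27(4k + 15)
93k + 465 = 108k + 405
93k - 108k = 405 - 465
-15k = -60
k = -60/-15 = 4
A = 3×4 = 12, B = 4×4 = 16
= A = 12, B = 16

A = 12, B = 16


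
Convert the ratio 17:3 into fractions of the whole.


Total parts = 17 + 3 = 20
First part: 17/20 = 17/20
Second part: 3/20 = 3/20
= 17/20 and 3/20

17/20 and 3/20


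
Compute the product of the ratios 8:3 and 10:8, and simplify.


Compound ratio = (8×10) : (3×8)
= 80:24
GCD = 8
= 10:3

10:3


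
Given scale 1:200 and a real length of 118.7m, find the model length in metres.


Model size = real / scale
= 118.7 / 200
= 0.5935 m

0.5935 m


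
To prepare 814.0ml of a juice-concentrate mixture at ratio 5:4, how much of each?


Total parts = 5 + 4 = 9
juice: 814.0 × 5/9 = 452.2ml
concentrate: 814.0 × 4/9 = 361.8ml
= 452.2ml and 361.8ml

452.2ml and 361.8ml


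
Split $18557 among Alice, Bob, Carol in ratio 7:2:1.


Total parts = 7 + 2 + 1 = 10
Alice: 18557 × 7/10 = 12989.90
Bob: 18557 × 2/10 = 3711.40
Carol: 18557 × 1/10 = 1855.70
= Alice: $12989.90, Bob: $3711.40, Carol: $1855.70

Alice: $12989.90, Bob: $3711.40, Carol: $1855.70


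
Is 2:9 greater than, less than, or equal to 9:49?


2/9 = 0.2222
9/49 = 0.1837
0.2222 > 0.1837, so 2:9 is greater
= greater than

greater than


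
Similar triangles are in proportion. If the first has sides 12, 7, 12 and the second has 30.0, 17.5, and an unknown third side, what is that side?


Scale factor = 30.0/12 = 2.5
Missing side = 12 × 2.5
= 30.0

30.0


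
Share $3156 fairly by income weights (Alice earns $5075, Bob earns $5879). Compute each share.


Total income = 5075 + 5879 = $10954
Alice: $3156 × 5075/10954 = $1462.18
Bob: $3156 × 5879/10954 = $1693.82
= Alice: $1462.18, Bob: $1693.82

Alice: $1462.18, Bob: $1693.82


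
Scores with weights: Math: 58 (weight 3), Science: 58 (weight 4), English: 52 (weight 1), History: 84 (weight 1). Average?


Numerator = 58×3 + 58×4 + 52×1 + 84×1
= 174 + 232 + 52 + 84
= 542
Total weight = 9
Weighted avg = 542/9
= 60.22

60.22


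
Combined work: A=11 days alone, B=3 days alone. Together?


Rate of A = 1/11 per day
Rate of B = 1/3 per day
Combined rate = 1/11 + 1/3 = 14/33 ≈ 0.4242 per day
Days = 1 / combined rate = 33/14
≈ 2.36 days

2.36 days


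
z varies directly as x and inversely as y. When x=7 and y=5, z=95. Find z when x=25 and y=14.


z = k·x/y
Solve for k using the known point: k = z·y/x = 95×5/7 = 475/7 ≈ 67.8571
Now evaluate at x=25, y=14:
z = k × 25 / 14 = (475 × 25) / (7 × 14) = 11875/98
≈ 121.1735

121.1735


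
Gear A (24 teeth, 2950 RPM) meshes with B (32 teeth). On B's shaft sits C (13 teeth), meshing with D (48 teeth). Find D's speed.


Stage 1: RPM_B = RPM_A × t_A/t_B = 2950 × 24/32 = 70800/32 = 2212.50
B and C share a shaft → RPM_C = RPM_B
Stage 2: RPM_D = RPM_C × t_C/t_D = RPM_A × (t_A×t_C)/(t_B×t_D)
Overall ratio = (24×13)/(32×48) = 312/1536
RPM_D = 2950 × 312/1536 = 920400/1536
≈ 599.22 RPM

599.22 RPM


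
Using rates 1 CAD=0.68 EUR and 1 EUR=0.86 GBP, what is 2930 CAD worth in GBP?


Step 1: 2930 CAD × 0.68 = 1992.40 EUR
Step 2: 1992.40 EUR × 0.86 = 1713.46 GBP
Implied rate CAD→GBP = 0.68 × 0.86 = 0.5848
= 1713.46 GBP

1713.46 GBP


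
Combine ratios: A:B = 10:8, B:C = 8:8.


Match B: multiply A:B by 8 → 80:64
Multiply B:C by 8 → 64:64
Combined: 80:64:64
GCD = 16
= 5:4:4

5:4:4


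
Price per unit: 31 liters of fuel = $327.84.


Unit rate = total / quantity
= 327.84 / 31
= $10.58 per unit

$10.58 per unit


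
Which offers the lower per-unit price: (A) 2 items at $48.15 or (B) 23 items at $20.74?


Deal A: $48.15/2 = $24.0750/unit
Deal B: $20.74/23 = $0.9017/unit
B is cheaper per unit
= Deal B

Deal B


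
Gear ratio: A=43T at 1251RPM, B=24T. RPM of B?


Gear ratio = 43:24 = 43:24
RPM_B = RPM_A × (teeth_A / teeth_B)
= 1251 × (43/24)
= 2241.4 RPM

2241.4 RPM


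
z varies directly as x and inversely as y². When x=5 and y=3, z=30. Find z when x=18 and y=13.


z = k·x/y²
Solve for k using the known point: k = z·y²/x = 30×9/5 = 270/5 = 54.0000
Now evaluate at x=18, y=13:
z = k × 18 / 169 = (270 × 18) / (5 × 169) = 4860/845
≈ 5.7515

5.7515


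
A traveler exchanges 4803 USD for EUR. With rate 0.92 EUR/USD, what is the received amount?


Amount × rate = 4803 × 0.92
= 4418.76 EUR

4418.76 EUR


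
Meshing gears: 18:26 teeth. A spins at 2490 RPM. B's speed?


Gear ratio = 18:26 = 9:13
RPM_B = RPM_A × (teeth_A / teeth_B)
= 2490 × (18/26)
= 1723.8 RPM

1723.8 RPM


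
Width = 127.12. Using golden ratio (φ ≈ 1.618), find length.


φ = (1 + √5) / 2 ≈ 1.618
Length = width × φ = 127.12 × 1.618 = 205.68016
≈ 205.68

205.68


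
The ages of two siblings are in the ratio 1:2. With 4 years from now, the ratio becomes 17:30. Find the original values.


Let A = 1k, B = 2k.
(1k + 4) / (2k + 4) = 17/30
Cross-multiply: 30(1k + 4) = 17(2k + 4)
30k + 120 = 34k + 68
30k - 34k = 68 - 120
-4k = -52
k = -52/-4 = 13
A = 1×13 = 13, B = 2×13 = 26
= A = 13, B = 26

A = 13, B = 26


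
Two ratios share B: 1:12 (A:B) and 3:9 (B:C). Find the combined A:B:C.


Match B: multiply A:B by 3 → 3:36
Multiply B:C by 12 → 36:108
Combined: 3:36:108
GCD = 3
= 1:12:36

1:12:36


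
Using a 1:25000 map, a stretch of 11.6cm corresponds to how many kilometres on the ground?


Real distance = map distance × scale
= 11.6cm × 25000
= 290000 cm = 2900.0 m
= 2.900 km

2.900 km


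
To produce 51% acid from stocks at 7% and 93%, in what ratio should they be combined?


Let x parts of 7% mix with y parts of 93%.
7x + 93y = 51(x + y)
7x + 93y = 51x + 51y
x(7 - 51) = y(51 - 93)
x/y = (93 - 51)/(51 - 7) = 42/44
Simplify: 21:22
= 21:22

21:22


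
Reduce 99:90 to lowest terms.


GCD(99, 90) = 9
99/9 : 90/9
= 11:10

11:10


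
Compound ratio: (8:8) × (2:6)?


Compound ratio = (8×2) : (8×6)
= 16:48
GCD = 16
= 1:3

1:3


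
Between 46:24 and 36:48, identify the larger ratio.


46/24 = 1.9167
36/48 = 0.7500
1.9167 > 0.7500, so 46:24 is greater
= 46:24

46:24


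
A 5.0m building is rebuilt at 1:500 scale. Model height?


Model size = real / scale
= 5.0 / 500
= 0.0100 m

0.0100 m


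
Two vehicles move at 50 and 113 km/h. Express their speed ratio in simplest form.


Ratio = 50:113
GCD = 1
Simplified = 50:113
Time ratio (same distance) = 113:50
Speed ratio = 50:113

50:113


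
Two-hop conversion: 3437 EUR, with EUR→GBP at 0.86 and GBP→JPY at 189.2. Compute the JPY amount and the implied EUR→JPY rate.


Step 1: 3437 EUR × 0.86 = 2955.82 GBP
Step 2: 2955.82 GBP × 189.2 = 559241.14 JPY
Implied rate EUR→JPY = 0.86 × 189.2 = 162.7120
= 559241.14 JPY; implied rate 162.7120 JPY/EUR

559241.14 JPY; implied rate 162.7120 JPY/EUR


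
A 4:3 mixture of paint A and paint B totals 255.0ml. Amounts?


Total parts = 4 + 3 = 7
paint A: 255.0 × 4/7 = 145.7ml
paint B: 255.0 × 3/7 = 109.3ml
= 145.7ml and 109.3ml

145.7ml and 109.3ml


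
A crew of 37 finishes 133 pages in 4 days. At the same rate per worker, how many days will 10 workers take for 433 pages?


Days ∝ work / workers, so d₂ = d₁ × (m₁/m₂) × (w₂/w₁)
Workers factor (inverse): 37/10 = 3.7000
Work factor (direct): 433/133 ≈ 3.2556
d₂ = 4 × 37/10 × 433/133 = (4 × 37 × 433) / (10 × 133) = 64084/1330
≈ 48.18 days

48.18 days


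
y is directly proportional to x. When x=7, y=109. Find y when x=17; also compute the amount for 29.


Direct proportion: y/x = constant
k = 109/7 ≈ 15.5714
y at x=17: k × 17 = 109 × 17 / 7 = 1853/7 ≈ 264.71
y at x=29: k × 29 = 109 × 29 / 7 = 3161/7 ≈ 451.57
= 264.71 and 451.57

264.71 and 451.57


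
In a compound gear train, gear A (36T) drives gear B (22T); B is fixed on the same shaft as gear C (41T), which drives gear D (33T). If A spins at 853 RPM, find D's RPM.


Stage 1: RPM_B = RPM_A × t_A/t_B = 853 × 36/22 = 30708/22 ≈ 1395.82
B and C share a shaft → RPM_C = RPM_B
Stage 2: RPM_D = RPM_C × t_C/t_D = RPM_A × (t_A×t_C)/(t_B×t_D)
Overall ratio = (36×41)/(22×33) = 1476/726
RPM_D = 853 × 1476/726 = 1259028/726
≈ 1734.20 RPM

1734.20 RPM


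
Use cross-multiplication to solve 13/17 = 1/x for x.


Cross multiply: 13 × x = 17 × 1
13x = 17
x = 17 / 13
= 1.31

1.31


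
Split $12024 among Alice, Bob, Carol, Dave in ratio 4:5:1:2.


Total parts = 4 + 5 + 1 + 2 = 12
Alice: 12024 × 4/12 = 4008.00
Bob: 12024 × 5/12 = 5010.00
Carol: 12024 × 1/12 = 1002.00
Dave: 12024 × 2/12 = 2004.00
= Alice: $4008.00, Bob: $5010.00, Carol: $1002.00, Dave: $2004.00

Alice: $4008.00, Bob: $5010.00, Carol: $1002.00, Dave: $2004.00


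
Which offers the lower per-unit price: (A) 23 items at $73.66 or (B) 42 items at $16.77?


Deal A: $73.66/23 = $3.2026/unit
Deal B: $16.77/42 = $0.3993/unit
B is cheaper per unit
= Deal B

Deal B


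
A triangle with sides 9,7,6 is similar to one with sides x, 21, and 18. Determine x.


Scale factor = 21/7 = 3
Missing side = 9 × 3
= 27.0

27.0


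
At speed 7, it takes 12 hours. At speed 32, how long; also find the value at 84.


Inverse proportion: x × y = constant
k = 7 × 12 = 84
At x=32: k/32 = 2.63
At x=84: k/84 = 1.00
= 2.63 and 1.00

2.63 and 1.00


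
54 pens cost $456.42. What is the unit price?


Unit rate = total / quantity
= 456.42 / 54
= $8.45 per unit

$8.45 per unit


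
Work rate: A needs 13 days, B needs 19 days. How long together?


Rate of A = 1/13 per day
Rate of B = 1/19 per day
Combined rate = 1/13 + 1/19 = 32/247 ≈ 0.1296 per day
Days = 1 / combined rate = 247/32
≈ 7.72 days

7.72 days


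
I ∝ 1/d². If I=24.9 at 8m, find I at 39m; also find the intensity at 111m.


I₁d₁² = I₂d₂²
I at 39m = 24.9 × (8/39)² = 24.9 × 64/1521 = 1593.6/1521 ≈ 1.0477
I at 111m = 24.9 × (8/111)² = 24.9 × 64/12321 = 1593.6/12321 ≈ 0.1293
= 1.0477 and 0.1293

1.0477 and 0.1293


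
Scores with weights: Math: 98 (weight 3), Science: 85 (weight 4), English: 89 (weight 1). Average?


Numerator = 98×3 + 85×4 + 89×1
= 294 + 340 + 89
= 723
Total weight = 8
Weighted avg = 723/8
= 90.38

90.38


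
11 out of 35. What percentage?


Percentage = (part / whole) × 100
= (11 / 35) × 100
≈ 31.43%

31.43%


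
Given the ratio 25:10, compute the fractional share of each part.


Total parts = 25 + 10 = 35
First part: 25/35 = 5/7
Second part: 10/35 = 2/7
= 5/7 and 2/7

5/7 and 2/7


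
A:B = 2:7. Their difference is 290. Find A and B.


Let A = 2k, B = 7k.
7k - 2k = 290
5k = 290 → k = 290/5 = 58
A = 2×58 = 116, B = 7×58 = 406
= A = 116, B = 406

A = 116, B = 406


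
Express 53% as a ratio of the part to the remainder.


53% means 53 parts out of 100; remainder = 47
Part : remainder = 53:47
GCD = 1
= 53:47

53:47


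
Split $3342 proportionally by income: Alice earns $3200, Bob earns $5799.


Total income = 3200 + 5799 = $8999
Alice: $3342 × 3200/8999 = $1188.40
Bob: $3342 × 5799/8999 = $2153.60
= Alice: $1188.40, Bob: $2153.60

Alice: $1188.40, Bob: $2153.60


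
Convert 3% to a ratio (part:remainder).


3% means 3 parts out of 100; remainder = 97
Part : remainder = 3:97
GCD = 1
= 3:97

3:97


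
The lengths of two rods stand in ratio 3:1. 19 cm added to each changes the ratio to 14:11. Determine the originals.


Let A = 3k, B = 1k.
(3k + 19) / (1k + 19) = 14/11
Cross-multiply: 11(3k + 19) = 14(1k + 19)
33k + 209 = 14k + 266
33k - 14k = 266 - 209
19k = 57
k = 57/19 = 3
A = 3×3 = 9, B = 1×3 = 3
= A = 9, B = 3

A = 9, B = 3


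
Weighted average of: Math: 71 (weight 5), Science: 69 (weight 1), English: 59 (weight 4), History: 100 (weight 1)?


Numerator = 71×5 + 69×1 + 59×4 + 100×1
= 355 + 69 + 236 + 100
= 760
Total weight = 11
Weighted avg = 760/11
= 69.09

69.09


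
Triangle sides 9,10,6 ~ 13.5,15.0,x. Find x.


Scale factor = 13.5/9 = 1.5
Missing side = 6 × 1.5
= 9.0

9.0


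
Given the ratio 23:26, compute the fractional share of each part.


Total parts = 23 + 26 = 49
First part: 23/49 = 23/49
Second part: 26/49 = 26/49
= 23/49 and 26/49

23/49 and 26/49


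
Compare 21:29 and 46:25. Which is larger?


21/29 = 0.7241
46/25 = 1.8400
0.7241 < 1.8400, so 21:29 is less
= 46:25

46:25


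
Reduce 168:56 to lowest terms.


GCD(168, 56) = 56
168/56 : 56/56
= 3:1

3:1


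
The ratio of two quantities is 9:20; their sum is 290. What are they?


Let A = 9k, B = 20k.
9k + 20k = 290
29k = 290 → k = 290/29 = 10
A = 9×10 = 90, B = 20×10 = 200
= A = 90, B = 200

A = 90, B = 200


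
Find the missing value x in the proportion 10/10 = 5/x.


Cross multiply: 10 × x = 10 × 5
10x = 50
x = 50 / 10
= 5.00

5.00


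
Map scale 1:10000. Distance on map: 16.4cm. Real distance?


Real distance = map distance × scale
= 16.4cm × 10000
= 164000 cm = 1640.0 m
= 1.640 km

1.640 km


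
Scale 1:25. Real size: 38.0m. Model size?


Model size = real / scale
= 38.0 / 25
= 1.5200 m

1.5200 m


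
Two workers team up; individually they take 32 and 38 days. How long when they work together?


Rate of A = 1/32 per day
Rate of B = 1/38 per day
Combined rate = 1/32 + 1/38 = 70/1216 ≈ 0.0576 per day
Days = 1 / combined rate = 1216/70
≈ 17.37 days

17.37 days


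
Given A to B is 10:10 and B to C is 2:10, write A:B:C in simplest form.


Match B: multiply A:B by 2 → 20:20
Multiply B:C by 10 → 20:100
Combined: 20:20:100
GCD = 20
= 1:1:5

1:1:5


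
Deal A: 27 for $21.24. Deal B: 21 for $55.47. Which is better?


Deal A: $21.24/27 = $0.7867/unit
Deal B: $55.47/21 = $2.6414/unit
A is cheaper per unit
= Deal A

Deal A


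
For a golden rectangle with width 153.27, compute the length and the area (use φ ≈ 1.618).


φ = (1 + √5) / 2 ≈ 1.618
Length = width × φ = 153.27 × 1.618 = 247.99086
≈ 247.99
Area = width × length = 153.27 × 247.99086 = 38009.5591122 ≈ 38009.56
= Length: 247.99, Area: 38009.56

Length: 247.99, Area: 38009.56


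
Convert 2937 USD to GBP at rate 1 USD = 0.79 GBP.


Amount × rate = 2937 × 0.79
= 2320.23 GBP

2320.23 GBP


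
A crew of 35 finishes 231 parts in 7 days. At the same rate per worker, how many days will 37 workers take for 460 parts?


Days ∝ work / workers, so d₂ = d₁ × (m₁/m₂) × (w₂/w₁)
Workers factor (inverse): 35/37 ≈ 0.9459
Work factor (direct): 460/231 ≈ 1.9913
d₂ = 7 × 35/37 × 460/231 = (7 × 35 × 460) / (37 × 231) = 112700/8547
≈ 13.19 days

13.19 days


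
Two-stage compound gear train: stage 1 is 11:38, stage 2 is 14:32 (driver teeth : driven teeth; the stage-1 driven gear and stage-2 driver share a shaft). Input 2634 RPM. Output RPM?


Stage 1: RPM_B = RPM_A × t_A/t_B = 2634 × 11/38 = 28974/38 ≈ 762.47
B and C share a shaft → RPM_C = RPM_B
Stage 2: RPM_D = RPM_C × t_C/t_D = RPM_A × (t_A×t_C)/(t_B×t_D)
Overall ratio = (11×14)/(38×32) = 154/1216
RPM_D = 2634 × 154/1216 = 405636/1216
≈ 333.58 RPM

333.58 RPM


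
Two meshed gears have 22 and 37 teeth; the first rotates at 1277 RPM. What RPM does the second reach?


Gear ratio = 22:37 = 22:37
RPM_B = RPM_A × (teeth_A / teeth_B)
= 1277 × (22/37)
= 759.3 RPM

759.3 RPM


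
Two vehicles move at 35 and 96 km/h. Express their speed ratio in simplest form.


Ratio = 35:96
GCD = 1
Simplified = 35:96
Time ratio (same distance) = 96:35
Speed ratio = 35:96

35:96


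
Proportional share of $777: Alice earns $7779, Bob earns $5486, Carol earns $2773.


Total income = 7779 + 5486 + 2773 = $16038
Alice: $777 × 7779/16038 = $376.87
Bob: $777 × 5486/16038 = $265.78
Carol: $777 × 2773/16038 = $134.34
= Alice: $376.87, Bob: $265.78, Carol: $134.34

Alice: $376.87, Bob: $265.78, Carol: $134.34


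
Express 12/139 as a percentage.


Percentage = (part / whole) × 100
= (12 / 139) × 100
≈ 8.63%

8.63%


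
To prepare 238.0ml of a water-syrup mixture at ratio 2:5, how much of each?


Total parts = 2 + 5 = 7
water: 238.0 × 2/7 = 68.0ml
syrup: 238.0 × 5/7 = 170.0ml
= 68.0ml and 170.0ml

68.0ml and 170.0ml


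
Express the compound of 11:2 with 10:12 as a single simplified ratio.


Compound ratio = (11×10) : (2×12)
= 110:24
GCD = 2
= 55:12

55:12


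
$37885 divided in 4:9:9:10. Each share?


Total parts = 4 + 9 + 9 + 10 = 32
Part 1: 37885 × 4/32 = 4735.63
Part 2: 37885 × 9/32 = 10655.16
Part 3: 37885 × 9/32 = 10655.16
Part 4: 37885 × 10/32 = 11839.06
= Part 1: $4735.63, Part 2: $10655.16, Part 3: $10655.16, Part 4: $11839.06

Part 1: $4735.63, Part 2: $10655.16, Part 3: $10655.16, Part 4: $11839.06


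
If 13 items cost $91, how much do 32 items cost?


Direct proportion: y/x = constant
k = 91/13 = 7.0000
y₂ = k × 32 = 91 × 32 / 13 = 2912/13
= 224.00

224.00


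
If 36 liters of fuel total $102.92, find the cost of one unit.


Unit rate = total / quantity
= 102.92 / 36
= $2.86 per unit

$2.86 per unit


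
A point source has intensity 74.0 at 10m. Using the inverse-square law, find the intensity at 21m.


I₁d₁² = I₂d₂²
I₂ = I₁ × (d₁/d₂)²
= 74.0 × (10/21)²
= 74.0 × 100/441
= 7400/441
≈ 16.7800

16.7800


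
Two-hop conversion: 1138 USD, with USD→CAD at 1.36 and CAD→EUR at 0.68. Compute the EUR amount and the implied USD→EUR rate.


Step 1: 1138 USD × 1.36 = 1547.68 CAD
Step 2: 1547.68 CAD × 0.68 = 1052.42 EUR
Implied rate USD→EUR = 1.36 × 0.68 = 0.9248
= 1052.42 EUR; implied rate 0.9248 EUR/USD

1052.42 EUR; implied rate 0.9248 EUR/USD


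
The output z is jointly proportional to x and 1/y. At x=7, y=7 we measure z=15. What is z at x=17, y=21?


z = k·x/y
Solve for k using the known point: k = z·y/x = 15×7/7 = 105/7 = 15.0000
Now evaluate at x=17, y=21:
z = k × 17 / 21 = (105 × 17) / (7 × 21) = 1785/147
≈ 12.1429

12.1429


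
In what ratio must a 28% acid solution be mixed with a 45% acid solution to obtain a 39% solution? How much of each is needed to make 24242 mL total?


Let x parts of 28% mix with y parts of 45%.
28x + 45y = 39(x + y)
28x + 45y = 39x + 39y
x(28 - 39) = y(39 - 45)
x/y = (45 - 39)/(39 - 28) = 6/11
Simplify: 6:11
Total parts = 17; one part = 24242/17 = 1426.00 mL
28% solution: 6×1426.00 = 8556.00 mL
45% solution: 11×1426.00 = 15686.00 mL
= ratio 6:11; 8556.00 mL and 15686.00 mL

ratio 6:11; 8556.00 mL and 15686.00 mL


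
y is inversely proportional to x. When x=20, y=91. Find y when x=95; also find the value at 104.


Inverse proportion: x × y = constant
k = 20 × 91 = 1820
At x=95: k/95 = 19.16
At x=104: k/104 = 17.50
= 19.16 and 17.50

19.16 and 17.50


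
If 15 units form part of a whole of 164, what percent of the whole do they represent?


Percentage = (part / whole) × 100
= (15 / 164) × 100
≈ 9.15%

9.15%


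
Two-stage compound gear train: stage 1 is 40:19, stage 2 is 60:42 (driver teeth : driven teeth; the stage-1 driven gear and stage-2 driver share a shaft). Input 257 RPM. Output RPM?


Stage 1: RPM_B = RPM_A × t_A/t_B = 257 × 40/19 = 10280/19 ≈ 541.05
B and C share a shaft → RPM_C = RPM_B
Stage 2: RPM_D = RPM_C × t_C/t_D = RPM_A × (t_A×t_C)/(t_B×t_D)
Overall ratio = (40×60)/(19×42) = 2400/798
RPM_D = 257 × 2400/798 = 616800/798
≈ 772.93 RPM

772.93 RPM


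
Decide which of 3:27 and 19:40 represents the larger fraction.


3/27 = 0.1111
19/40 = 0.4750
0.1111 < 0.4750, so 3:27 is less
= 19:40

19:40


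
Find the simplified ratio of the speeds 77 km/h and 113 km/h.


Ratio = 77:113
GCD = 1
Simplified = 77:113
Time ratio (same distance) = 113:77
Speed ratio = 77:113

77:113


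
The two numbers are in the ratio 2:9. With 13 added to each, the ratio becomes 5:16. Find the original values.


Let A = 2k, B = 9k.
(2k + 13) / (9k + 13) = 5/16
Cross-multiply: 16(2k + 13) = 5(9k + 13)
32k + 208 = 45k + 65
32k - 45k = 65 - 208
-13k = -143
k = -143/-13 = 11
A = 2×11 = 22, B = 9×11 = 99
= A = 22, B = 99

A = 22, B = 99


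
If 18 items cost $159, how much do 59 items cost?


Direct proportion: y/x = constant
k = 159/18 ≈ 8.8333
y₂ = k × 59 = 159 × 59 / 18 = 9381/18
≈ 521.17

521.17


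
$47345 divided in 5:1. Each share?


Total parts = 5 + 1 = 6
Part 1: 47345 × 5/6 = 39454.17
Part 2: 47345 × 1/6 = 7890.83
= Part 1: $39454.17, Part 2: $7890.83

Part 1: $39454.17, Part 2: $7890.83


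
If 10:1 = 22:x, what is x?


Cross multiply: 10 × x = 1 × 22
10x = 22
x = 22 / 10
= 2.20

2.20


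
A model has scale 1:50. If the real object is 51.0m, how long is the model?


Model size = real / scale
= 51.0 / 50
= 1.0200 m

1.0200 m


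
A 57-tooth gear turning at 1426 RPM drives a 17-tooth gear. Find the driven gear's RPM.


Gear ratio = 57:17 = 57:17
RPM_B = RPM_A × (teeth_A / teeth_B)
= 1426 × (57/17)
= 4781.3 RPM

4781.3 RPM


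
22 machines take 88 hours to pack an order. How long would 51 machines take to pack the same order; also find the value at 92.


Inverse proportion: x × y = constant
k = 22 × 88 = 1936
At x=51: k/51 = 37.96
At x=92: k/92 = 21.04
= 37.96 and 21.04

37.96 and 21.04


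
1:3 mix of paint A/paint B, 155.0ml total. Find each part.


Total parts = 1 + 3 = 4
paint A: 155.0 × 1/4 = 38.8ml
paint B: 155.0 × 3/4 = 116.3ml
= 38.8ml and 116.3ml

38.8ml and 116.3ml


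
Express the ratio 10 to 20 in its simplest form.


GCD(10, 20) = 10
10/10 : 20/10
= 1:2

1:2


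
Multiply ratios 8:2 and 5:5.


Compound ratio = (8×5) : (2×5)
= 40:10
GCD = 10
= 4:1

4:1


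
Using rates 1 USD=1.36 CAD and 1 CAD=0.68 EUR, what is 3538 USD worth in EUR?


Step 1: 3538 USD × 1.36 = 4811.68 CAD
Step 2: 4811.68 CAD × 0.68 = 3271.94 EUR
Implied rate USD→EUR = 1.36 × 0.68 = 0.9248
= 3271.94 EUR

3271.94 EUR


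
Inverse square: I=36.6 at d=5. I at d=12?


I₁d₁² = I₂d₂²
I₂ = I₁ × (d₁/d₂)²
= 36.6 × (5/12)²
= 36.6 × 25/144
= 915/144
≈ 6.3542

6.3542


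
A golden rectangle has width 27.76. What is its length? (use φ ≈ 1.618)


φ = (1 + √5) / 2 ≈ 1.618
Length = width × φ = 27.76 × 1.618 = 44.91568
≈ 44.92

44.92


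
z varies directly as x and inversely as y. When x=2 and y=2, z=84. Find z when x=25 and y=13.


z = k·x/y
Solve for k using the known point: k = z·y/x = 84×2/2 = 168/2 = 84.0000
Now evaluate at x=25, y=13:
z = k × 25 / 13 = (168 × 25) / (2 × 13) = 4200/26
≈ 161.5385

161.5385


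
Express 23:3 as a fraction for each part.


Total parts = 23 + 3 = 26
First part: 23/26 = 23/26
Second part: 3/26 = 3/26
= 23/26 and 3/26

23/26 and 3/26


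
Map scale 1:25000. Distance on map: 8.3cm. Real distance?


Real distance = map distance × scale
= 8.3cm × 25000
= 207500 cm = 2075.0 m
= 2.075 km

2.075 km


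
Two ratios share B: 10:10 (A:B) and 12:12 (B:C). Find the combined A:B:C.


Match B: multiply A:B by 12 → 120:120
Multiply B:C by 10 → 120:120
Combined: 120:120:120
GCD = 120
= 1:1:1

1:1:1


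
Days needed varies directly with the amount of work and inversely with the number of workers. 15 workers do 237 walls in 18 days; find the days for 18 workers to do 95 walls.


Days ∝ work / workers, so d₂ = d₁ × (m₁/m₂) × (w₂/w₁)
Workers factor (inverse): 15/18 ≈ 0.8333
Work factor (direct): 95/237 ≈ 0.4008
d₂ = 18 × 15/18 × 95/237 = (18 × 15 × 95) / (18 × 237) = 25650/4266
≈ 6.01 days

6.01 days


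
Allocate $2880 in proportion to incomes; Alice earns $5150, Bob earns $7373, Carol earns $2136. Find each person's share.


Total income = 5150 + 7373 + 2136 = $14659
Alice: $2880 × 5150/14659 = $1011.80
Bob: $2880 × 7373/14659 = $1448.55
Carol: $2880 × 2136/14659 = $419.65
= Alice: $1011.80, Bob: $1448.55, Carol: $419.65

Alice: $1011.80, Bob: $1448.55, Carol: $419.65


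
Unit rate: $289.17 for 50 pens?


Unit rate = total / quantity
= 289.17 / 50
= $5.78 per unit

$5.78 per unit


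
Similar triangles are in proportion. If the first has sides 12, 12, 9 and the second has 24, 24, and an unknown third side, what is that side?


Scale factor = 24/12 = 2
Missing side = 9 × 2
= 18.0

18.0


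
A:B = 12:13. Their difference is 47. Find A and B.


Let A = 12k, B = 13k.
13k - 12k = 47
1k = 47 → k = 47/1 = 47
A = 12×47 = 564, B = 13×47 = 611
= A = 564, B = 611

A = 564, B = 611


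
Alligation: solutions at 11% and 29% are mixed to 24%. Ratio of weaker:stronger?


Let x parts of 11% mix with y parts of 29%.
11x + 29y = 24(x + y)
11x + 29y = 24x + 24y
x(11 - 24) = y(24 - 29)
x/y = (29 - 24)/(24 - 11) = 5/13
Simplify: 5:13
= 5:13

5:13


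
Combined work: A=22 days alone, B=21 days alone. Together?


Rate of A = 1/22 per day
Rate of B = 1/21 per day
Combined rate = 1/22 + 1/21 = 43/462 ≈ 0.0931 per day
Days = 1 / combined rate = 462/43
≈ 10.74 days

10.74 days


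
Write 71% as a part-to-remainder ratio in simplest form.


71% means 71 parts out of 100; remainder = 29
Part : remainder = 71:29
GCD = 1
= 71:29

71:29


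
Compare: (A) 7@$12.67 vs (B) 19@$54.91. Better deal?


Deal A: $12.67/7 = $1.8100/unit
Deal B: $54.91/19 = $2.8900/unit
A is cheaper per unit
= Deal A

Deal A


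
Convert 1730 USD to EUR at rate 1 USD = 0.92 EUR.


Amount × rate = 1730 × 0.92
= 1591.60 EUR

1591.60 EUR


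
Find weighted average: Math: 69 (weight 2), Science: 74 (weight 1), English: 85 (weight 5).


Numerator = 69×2 + 74×1 + 85×5
= 138 + 74 + 425
= 637
Total weight = 8
Weighted avg = 637/8
= 79.63

79.63


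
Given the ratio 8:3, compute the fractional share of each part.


Total parts = 8 + 3 = 11
First part: 8/11 = 8/11
Second part: 3/11 = 3/11
= 8/11 and 3/11

8/11 and 3/11


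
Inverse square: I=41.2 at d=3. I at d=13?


I₁d₁² = I₂d₂²
I₂ = I₁ × (d₁/d₂)²
= 41.2 × (3/13)²
= 41.2 × 9/169
= 370.8/169
≈ 2.1941

2.1941


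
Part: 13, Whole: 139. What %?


Percentage = (part / whole) × 100
= (13 / 139) × 100
≈ 9.35%

9.35%


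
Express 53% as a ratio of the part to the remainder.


53% means 53 parts out of 100; remainder = 47
Part : remainder = 53:47
GCD = 1
= 53:47

53:47


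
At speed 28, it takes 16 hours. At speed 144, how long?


Inverse proportion: x × y = constant
k = 28 × 16 = 448
y₂ = k / 144 = 448 / 144
= 3.11

3.11


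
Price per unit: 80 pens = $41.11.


Unit rate = total / quantity
= 41.11 / 80
= $0.51 per unit

$0.51 per unit


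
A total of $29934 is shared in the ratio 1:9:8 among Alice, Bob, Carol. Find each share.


Total parts = 1 + 9 + 8 = 18
Alice: 29934 × 1/18 = 1663.00
Bob: 29934 × 9/18 = 14967.00
Carol: 29934 × 8/18 = 13304.00
= Alice: $1663.00, Bob: $14967.00, Carol: $13304.00

Alice: $1663.00, Bob: $14967.00, Carol: $13304.00


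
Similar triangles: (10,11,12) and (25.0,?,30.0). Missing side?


Scale factor = 25.0/10 = 2.5
Missing side = 11 × 2.5
= 27.5

27.5


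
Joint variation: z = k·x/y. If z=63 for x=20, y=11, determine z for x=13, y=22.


z = k·x/y
Solve for k using the known point: k = z·y/x = 63×11/20 = 693/20 = 34.6500
Now evaluate at x=13, y=22:
z = k × 13 / 22 = (693 × 13) / (20 × 22) = 9009/440
= 20.4750

20.4750


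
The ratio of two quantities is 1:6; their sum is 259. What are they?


Let A = 1k, B = 6k.
1k + 6k = 259
7k = 259 → k = 259/7 = 37
A = 1×37 = 37, B = 6×37 = 222
= A = 37, B = 222

A = 37, B = 222


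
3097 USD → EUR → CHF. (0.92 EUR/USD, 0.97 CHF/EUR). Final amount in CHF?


Step 1: 3097 USD × 0.92 = 2849.24 EUR
Step 2: 2849.24 EUR × 0.97 = 2763.76 CHF
Implied rate USD→CHF = 0.92 × 0.97 = 0.8924
= 2763.76 CHF

2763.76 CHF


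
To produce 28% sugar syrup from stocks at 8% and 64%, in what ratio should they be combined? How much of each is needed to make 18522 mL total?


Let x parts of 8% mix with y parts of 64%.
8x + 64y = 28(x + y)
8x + 64y = 28x + 28y
x(8 - 28) = y(28 - 64)
x/y = (64 - 28)/(28 - 8) = 36/20
Simplify: 9:5
Total parts = 14; one part = 18522/14 = 1323.00 mL
8% solution: 9×1323.00 = 11907.00 mL
64% solution: 5×1323.00 = 6615.00 mL
= ratio 9:5; 11907.00 mL and 6615.00 mL

ratio 9:5; 11907.00 mL and 6615.00 mL


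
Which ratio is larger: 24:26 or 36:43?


24/26 = 0.9231
36/43 = 0.8372
0.9231 > 0.8372, so 24:26 is greater
= 24:26

24:26
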